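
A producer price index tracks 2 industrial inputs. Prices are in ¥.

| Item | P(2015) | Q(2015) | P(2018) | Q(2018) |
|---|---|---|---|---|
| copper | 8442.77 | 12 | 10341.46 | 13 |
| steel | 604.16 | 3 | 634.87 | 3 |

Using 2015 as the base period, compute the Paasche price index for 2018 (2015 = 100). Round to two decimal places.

Paasche price index uses current-period quantities as weights.
ΣP(2018)·Q(2018) = 10341.46×13 + 634.87×3 = 134438.98 + 1904.61 = 136343.59
ΣP(2015)·Q(2018) = 8442.77×13 + 604.16×3 = 109756.01 + 1812.48 = 111568.49
Index = 136343.59 / 111568.49 × 100 = 122.2062

122.21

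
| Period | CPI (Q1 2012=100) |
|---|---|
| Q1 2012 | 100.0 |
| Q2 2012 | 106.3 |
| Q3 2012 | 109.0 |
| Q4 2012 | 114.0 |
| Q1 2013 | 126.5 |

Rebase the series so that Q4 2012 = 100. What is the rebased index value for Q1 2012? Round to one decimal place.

87.7

Rebased(Q1 2012) = 100.0 / 114.0 × 100 = 87.7193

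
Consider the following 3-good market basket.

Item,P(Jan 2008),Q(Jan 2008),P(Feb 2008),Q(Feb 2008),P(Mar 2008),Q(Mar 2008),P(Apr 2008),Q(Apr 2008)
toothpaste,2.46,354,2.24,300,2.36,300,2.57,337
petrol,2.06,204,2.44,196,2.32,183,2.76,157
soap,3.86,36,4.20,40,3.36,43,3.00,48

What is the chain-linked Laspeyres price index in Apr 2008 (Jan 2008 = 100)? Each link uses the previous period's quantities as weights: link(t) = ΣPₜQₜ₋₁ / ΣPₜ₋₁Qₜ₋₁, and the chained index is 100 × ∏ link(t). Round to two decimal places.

Link Jan 2008→Feb 2008:
ΣP(Feb 2008)Q(Jan 2008) = 2.24×354 + 2.44×204 + 4.20×36 = 792.96 + 497.76 + 151.2 = 1441.92
ΣP(Jan 2008)Q(Jan 2008) = 2.46×354 + 2.06×204 + 3.86×36 = 870.84 + 420.24 + 138.96 = 1430.04
link = 1441.92/1430.04 = 1.008307
Link Feb 2008→Mar 2008:
ΣP(Mar 2008)Q(Feb 2008) = 2.36×300 + 2.32×196 + 3.36×40 = 708 + 454.72 + 134.4 = 1297.12
ΣP(Feb 2008)Q(Feb 2008) = 2.24×300 + 2.44×196 + 4.20×40 = 672 + 478.24 + 168 = 1318.24
link = 1297.12/1318.24 = 0.983979
Link Mar 2008→Apr 2008:
ΣP(Apr 2008)Q(Mar 2008) = 2.57×300 + 2.76×183 + 3.00×43 = 771 + 505.08 + 129 = 1405.08
ΣP(Mar 2008)Q(Mar 2008) = 2.36×300 + 2.32×183 + 3.36×43 = 708 + 424.56 + 144.48 = 1277.04
link = 1405.08/1277.04 = 1.100263
Chained index = 100 × 1.008307 × 0.983979 × 1.100263 = 109.1629

109.16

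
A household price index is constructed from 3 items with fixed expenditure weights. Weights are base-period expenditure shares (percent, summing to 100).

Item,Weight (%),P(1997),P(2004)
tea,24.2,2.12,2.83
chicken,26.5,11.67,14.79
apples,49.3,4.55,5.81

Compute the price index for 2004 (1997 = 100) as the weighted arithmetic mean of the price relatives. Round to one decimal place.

tea: 24.2 × (2.83/2.12) = 24.2 × 1.334906 = 32.3047
chicken: 26.5 × (14.79/11.67) = 26.5 × 1.267352 = 33.5848
apples: 49.3 × (5.81/4.55) = 49.3 × 1.276923 = 62.9523
Index = Σ wᵢ·(p₁ᵢ/p₀ᵢ) = 32.3047 + 33.5848 + 62.9523 = 128.8419

128.8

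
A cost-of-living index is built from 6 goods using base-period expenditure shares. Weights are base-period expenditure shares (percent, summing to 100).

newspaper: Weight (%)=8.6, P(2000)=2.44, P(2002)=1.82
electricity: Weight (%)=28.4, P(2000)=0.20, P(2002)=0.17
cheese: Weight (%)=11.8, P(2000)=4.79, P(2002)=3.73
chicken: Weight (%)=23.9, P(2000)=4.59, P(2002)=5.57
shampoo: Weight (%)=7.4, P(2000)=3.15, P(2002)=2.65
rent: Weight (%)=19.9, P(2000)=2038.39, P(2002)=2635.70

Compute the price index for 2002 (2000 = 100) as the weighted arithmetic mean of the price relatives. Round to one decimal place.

newspaper: 8.6 × (1.82/2.44) = 8.6 × 0.745902 = 6.4148
electricity: 28.4 × (0.17/0.20) = 28.4 × 0.850000 = 24.1400
cheese: 11.8 × (3.73/4.79) = 11.8 × 0.778706 = 9.1887
chicken: 23.9 × (5.57/4.59) = 23.9 × 1.213508 = 29.0028
shampoo: 7.4 × (2.65/3.15) = 7.4 × 0.841270 = 6.2254
rent: 19.9 × (2635.70/2038.39) = 19.9 × 1.293030 = 25.7313
Index = Σ wᵢ·(p₁ᵢ/p₀ᵢ) = 6.4148 + 24.1400 + 9.1887 + 29.0028 + 6.2254 + 25.7313 = 100.7030

100.7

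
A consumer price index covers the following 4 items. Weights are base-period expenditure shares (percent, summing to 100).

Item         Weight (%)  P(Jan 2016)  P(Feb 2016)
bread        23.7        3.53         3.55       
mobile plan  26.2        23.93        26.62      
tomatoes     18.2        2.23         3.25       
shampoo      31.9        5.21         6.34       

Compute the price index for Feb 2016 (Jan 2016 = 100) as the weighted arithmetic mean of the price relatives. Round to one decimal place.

118.3

bread: 23.7 × (3.55/3.53) = 23.7 × 1.005666 = 23.8343
mobile plan: 26.2 × (26.62/23.93) = 26.2 × 1.112411 = 29.1452
tomatoes: 18.2 × (3.25/2.23) = 18.2 × 1.457399 = 26.5247
shampoo: 31.9 × (6.34/5.21) = 31.9 × 1.216891 = 38.8188
Index = Σ wᵢ·(p₁ᵢ/p₀ᵢ) = 23.8343 + 29.1452 + 26.5247 + 38.8188 = 118.3229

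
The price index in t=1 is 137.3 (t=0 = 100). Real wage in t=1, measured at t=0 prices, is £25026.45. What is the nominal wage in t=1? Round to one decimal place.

Nominal = Real × (Index/100) = 25026.45 × (137.3/100)
        = 25026.45 × 1.373 = 34361.3159

34361.3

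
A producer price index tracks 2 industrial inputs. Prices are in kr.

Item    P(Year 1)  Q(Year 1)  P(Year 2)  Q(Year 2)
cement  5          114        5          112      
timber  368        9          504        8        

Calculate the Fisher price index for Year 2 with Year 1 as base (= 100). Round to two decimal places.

Laspeyres component (base-period weights):
ΣP(Year 2)Q(Year 1) = 5×114 + 504×9 = 570 + 4536 = 5106
ΣP(Year 1)Q(Year 1) = 5×114 + 368×9 = 570 + 3312 = 3882
L = 5106 / 3882 × 100 = 131.5301
Paasche component (current-period weights):
ΣP(Year 2)Q(Year 2) = 5×112 + 504×8 = 560 + 4032 = 4592
ΣP(Year 1)Q(Year 2) = 5×112 + 368×8 = 560 + 2944 = 3504
P = 4592 / 3504 × 100 = 131.0502
Fisher = √(L × P) = √(131.5301 × 131.0502) = 131.2900

131.29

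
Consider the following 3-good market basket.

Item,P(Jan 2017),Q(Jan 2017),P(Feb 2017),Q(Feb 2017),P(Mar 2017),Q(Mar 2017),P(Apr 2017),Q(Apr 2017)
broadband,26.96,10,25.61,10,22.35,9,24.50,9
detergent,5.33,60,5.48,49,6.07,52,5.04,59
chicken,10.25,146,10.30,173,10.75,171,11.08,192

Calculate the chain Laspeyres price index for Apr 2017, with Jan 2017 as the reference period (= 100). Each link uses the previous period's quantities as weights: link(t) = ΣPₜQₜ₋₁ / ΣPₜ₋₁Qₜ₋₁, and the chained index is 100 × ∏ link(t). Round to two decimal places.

Link Jan 2017→Feb 2017:
ΣP(Feb 2017)Q(Jan 2017) = 25.61×10 + 5.48×60 + 10.30×146 = 256.1 + 328.8 + 1503.8 = 2088.7
ΣP(Jan 2017)Q(Jan 2017) = 26.96×10 + 5.33×60 + 10.25×146 = 269.6 + 319.8 + 1496.5 = 2085.9
link = 2088.7/2085.9 = 1.001342
Link Feb 2017→Mar 2017:
ΣP(Mar 2017)Q(Feb 2017) = 22.35×10 + 6.07×49 + 10.75×173 = 223.5 + 297.43 + 1859.75 = 2380.68
ΣP(Feb 2017)Q(Feb 2017) = 25.61×10 + 5.48×49 + 10.30×173 = 256.1 + 268.52 + 1781.9 = 2306.52
link = 2380.68/2306.52 = 1.032152
Link Mar 2017→Apr 2017:
ΣP(Apr 2017)Q(Mar 2017) = 24.50×9 + 5.04×52 + 11.08×171 = 220.5 + 262.08 + 1894.68 = 2377.26
ΣP(Mar 2017)Q(Mar 2017) = 22.35×9 + 6.07×52 + 10.75×171 = 201.15 + 315.64 + 1838.25 = 2355.04
link = 2377.26/2355.04 = 1.009435
Chained index = 100 × 1.001342 × 1.032152 × 1.009435 = 104.3289

104.33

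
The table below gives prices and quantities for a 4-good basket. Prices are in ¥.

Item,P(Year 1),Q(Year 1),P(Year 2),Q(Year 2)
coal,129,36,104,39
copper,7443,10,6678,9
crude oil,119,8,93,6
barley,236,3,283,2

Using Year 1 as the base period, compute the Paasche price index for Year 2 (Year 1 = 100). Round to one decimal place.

Paasche price index uses current-period quantities as weights.
ΣP(Year 2)·Q(Year 2) = 104×39 + 6678×9 + 93×6 + 283×2 = 4056 + 60102 + 558 + 566 = 65282
ΣP(Year 1)·Q(Year 2) = 129×39 + 7443×9 + 119×6 + 236×2 = 5031 + 66987 + 714 + 472 = 73204
Index = 65282 / 73204 × 100 = 89.1782

89.2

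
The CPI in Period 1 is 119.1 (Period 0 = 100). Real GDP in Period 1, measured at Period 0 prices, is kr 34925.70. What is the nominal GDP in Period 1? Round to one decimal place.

41596.5

Nominal = Real × (Index/100) = 34925.70 × (119.1/100)
        = 34925.70 × 1.191 = 41596.5087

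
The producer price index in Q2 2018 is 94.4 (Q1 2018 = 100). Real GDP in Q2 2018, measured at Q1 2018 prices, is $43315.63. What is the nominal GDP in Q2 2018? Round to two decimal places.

Nominal = Real × (Index/100) = 43315.63 × (94.4/100)
        = 43315.63 × 0.944 = 40889.9547

40889.95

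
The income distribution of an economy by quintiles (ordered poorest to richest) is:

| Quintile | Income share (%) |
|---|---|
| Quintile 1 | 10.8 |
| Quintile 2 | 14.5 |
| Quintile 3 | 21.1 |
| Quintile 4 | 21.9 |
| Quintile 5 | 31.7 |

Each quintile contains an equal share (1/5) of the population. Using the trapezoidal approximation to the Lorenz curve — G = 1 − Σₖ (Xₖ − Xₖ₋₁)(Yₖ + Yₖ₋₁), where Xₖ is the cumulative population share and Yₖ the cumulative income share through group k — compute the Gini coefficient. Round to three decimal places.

0.197

Cumulative income shares Yₖ: 0.1080, 0.2530, 0.4640, 0.6830, 1.0000
Σ (Xₖ−Xₖ₋₁)(Yₖ+Yₖ₋₁) = (1/5)(0.1080+0.0000) + (1/5)(0.2530+0.1080) + (1/5)(0.4640+0.2530) + (1/5)(0.6830+0.4640) + (1/5)(1.0000+0.6830)
  = 0.0216 + 0.0722 + 0.1434 + 0.2294 + 0.3366 = 0.8032
G = 1 − 0.8032 = 0.1968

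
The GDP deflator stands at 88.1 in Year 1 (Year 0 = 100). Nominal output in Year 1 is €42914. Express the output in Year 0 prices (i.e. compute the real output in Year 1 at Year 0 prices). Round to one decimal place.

Real = Nominal ÷ (Index/100) = 42914 ÷ (88.1/100)
     = 42914 ÷ 0.881 = 48710.5562

48710.6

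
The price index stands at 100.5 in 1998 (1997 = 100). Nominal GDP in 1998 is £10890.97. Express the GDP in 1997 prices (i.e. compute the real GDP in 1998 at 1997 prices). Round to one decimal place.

10836.8

Real = Nominal ÷ (Index/100) = 10890.97 ÷ (100.5/100)
     = 10890.97 ÷ 1.005 = 10836.7861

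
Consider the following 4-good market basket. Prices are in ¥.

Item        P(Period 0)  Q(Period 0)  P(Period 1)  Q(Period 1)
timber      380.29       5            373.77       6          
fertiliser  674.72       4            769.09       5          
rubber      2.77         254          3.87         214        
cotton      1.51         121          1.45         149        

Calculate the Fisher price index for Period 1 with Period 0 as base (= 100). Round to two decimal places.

Laspeyres component (base-period weights):
ΣP(Period 1)Q(Period 0) = 373.77×5 + 769.09×4 + 3.87×254 + 1.45×121 = 1868.85 + 3076.36 + 982.98 + 175.45 = 6103.64
ΣP(Period 0)Q(Period 0) = 380.29×5 + 674.72×4 + 2.77×254 + 1.51×121 = 1901.45 + 2698.88 + 703.58 + 182.71 = 5486.62
L = 6103.64 / 5486.62 × 100 = 111.2459
Paasche component (current-period weights):
ΣP(Period 1)Q(Period 1) = 373.77×6 + 769.09×5 + 3.87×214 + 1.45×149 = 2242.62 + 3845.45 + 828.18 + 216.05 = 7132.3
ΣP(Period 0)Q(Period 1) = 380.29×6 + 674.72×5 + 2.77×214 + 1.51×149 = 2281.74 + 3373.6 + 592.78 + 224.99 = 6473.11
P = 7132.3 / 6473.11 × 100 = 110.1835
Fisher = √(L × P) = √(111.2459 × 110.1835) = 110.7134

110.71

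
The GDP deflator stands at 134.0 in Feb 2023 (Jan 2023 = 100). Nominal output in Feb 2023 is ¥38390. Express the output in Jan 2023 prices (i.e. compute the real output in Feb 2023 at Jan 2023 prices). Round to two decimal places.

28649.25

Real = Nominal ÷ (Index/100) = 38390 ÷ (134.0/100)
     = 38390 ÷ 1.340 = 28649.2537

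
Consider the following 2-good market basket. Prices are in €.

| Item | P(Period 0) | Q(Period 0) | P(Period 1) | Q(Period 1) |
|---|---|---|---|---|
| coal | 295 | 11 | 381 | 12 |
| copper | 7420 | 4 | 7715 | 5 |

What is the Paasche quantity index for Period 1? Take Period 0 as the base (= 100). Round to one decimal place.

Paasche quantity index uses current-period prices as weights.
ΣP(Period 1)·Q(Period 1) = 381×12 + 7715×5 = 4572 + 38575 = 43147
ΣP(Period 1)·Q(Period 0) = 381×11 + 7715×4 = 4191 + 30860 = 35051
Index = 43147 / 35051 × 100 = 123.0978

123.1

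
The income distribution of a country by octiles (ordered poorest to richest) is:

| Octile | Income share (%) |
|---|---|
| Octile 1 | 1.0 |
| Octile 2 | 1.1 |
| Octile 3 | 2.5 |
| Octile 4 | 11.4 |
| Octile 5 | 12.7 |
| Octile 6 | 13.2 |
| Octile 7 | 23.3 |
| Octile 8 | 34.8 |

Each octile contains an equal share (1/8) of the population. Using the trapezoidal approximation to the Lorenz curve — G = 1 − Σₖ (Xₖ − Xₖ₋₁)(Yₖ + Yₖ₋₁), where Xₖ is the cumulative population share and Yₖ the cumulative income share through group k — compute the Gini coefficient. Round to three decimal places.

Cumulative income shares Yₖ: 0.0100, 0.0210, 0.0460, 0.1600, 0.2870, 0.4190, 0.6520, 1.0000
Σ (Xₖ−Xₖ₋₁)(Yₖ+Yₖ₋₁) = (1/8)(0.0100+0.0000) + (1/8)(0.0210+0.0100) + (1/8)(0.0460+0.0210) + (1/8)(0.1600+0.0460) + (1/8)(0.2870+0.1600) + (1/8)(0.4190+0.2870) + (1/8)(0.6520+0.4190) + (1/8)(1.0000+0.6520)
  = 0.0013 + 0.0039 + 0.0084 + 0.0258 + 0.0559 + 0.0883 + 0.1339 + 0.2065 = 0.5238
G = 1 − 0.5238 = 0.4762

0.476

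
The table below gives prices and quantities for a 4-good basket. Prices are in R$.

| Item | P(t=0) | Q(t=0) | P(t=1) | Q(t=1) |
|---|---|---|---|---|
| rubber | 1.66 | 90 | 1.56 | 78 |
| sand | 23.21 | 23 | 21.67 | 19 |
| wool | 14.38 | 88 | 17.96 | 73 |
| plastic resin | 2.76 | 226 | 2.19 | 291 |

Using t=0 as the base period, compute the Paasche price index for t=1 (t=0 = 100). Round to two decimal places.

102.41

Paasche price index uses current-period quantities as weights.
ΣP(t=1)·Q(t=1) = 1.56×78 + 21.67×19 + 17.96×73 + 2.19×291 = 121.68 + 411.73 + 1311.08 + 637.29 = 2481.78
ΣP(t=0)·Q(t=1) = 1.66×78 + 23.21×19 + 14.38×73 + 2.76×291 = 129.48 + 440.99 + 1049.74 + 803.16 = 2423.37
Index = 2481.78 / 2423.37 × 100 = 102.4103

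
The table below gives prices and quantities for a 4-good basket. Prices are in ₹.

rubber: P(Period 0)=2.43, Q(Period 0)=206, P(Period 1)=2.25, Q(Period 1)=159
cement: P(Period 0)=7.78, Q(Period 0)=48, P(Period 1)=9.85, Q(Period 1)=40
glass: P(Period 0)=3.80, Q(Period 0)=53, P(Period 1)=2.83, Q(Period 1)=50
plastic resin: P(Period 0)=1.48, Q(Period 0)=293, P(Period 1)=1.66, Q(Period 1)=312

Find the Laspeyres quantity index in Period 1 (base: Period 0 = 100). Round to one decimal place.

89.4

Laspeyres quantity index uses base-period prices as weights.
ΣP(Period 0)·Q(Period 1) = 2.43×159 + 7.78×40 + 3.80×50 + 1.48×312 = 386.37 + 311.2 + 190 + 461.76 = 1349.33
ΣP(Period 0)·Q(Period 0) = 2.43×206 + 7.78×48 + 3.80×53 + 1.48×293 = 500.58 + 373.44 + 201.4 + 433.64 = 1509.06
Index = 1349.33 / 1509.06 × 100 = 89.4153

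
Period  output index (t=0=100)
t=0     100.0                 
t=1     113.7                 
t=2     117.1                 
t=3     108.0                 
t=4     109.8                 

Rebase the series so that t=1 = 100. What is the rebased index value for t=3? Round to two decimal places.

94.99

Rebased(t=3) = 108.0 / 113.7 × 100 = 94.9868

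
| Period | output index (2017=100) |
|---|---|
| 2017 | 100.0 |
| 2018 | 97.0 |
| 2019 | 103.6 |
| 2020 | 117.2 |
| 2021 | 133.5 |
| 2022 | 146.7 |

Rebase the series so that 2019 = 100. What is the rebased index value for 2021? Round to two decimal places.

Rebased(2021) = 133.5 / 103.6 × 100 = 128.8610

128.86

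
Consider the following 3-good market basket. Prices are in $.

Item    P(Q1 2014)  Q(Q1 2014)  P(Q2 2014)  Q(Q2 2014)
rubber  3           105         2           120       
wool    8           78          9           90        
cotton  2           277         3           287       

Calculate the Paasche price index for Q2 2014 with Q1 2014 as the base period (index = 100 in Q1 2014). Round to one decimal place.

115.5

Paasche price index uses current-period quantities as weights.
ΣP(Q2 2014)·Q(Q2 2014) = 2×120 + 9×90 + 3×287 = 240 + 810 + 861 = 1911
ΣP(Q1 2014)·Q(Q2 2014) = 3×120 + 8×90 + 2×287 = 360 + 720 + 574 = 1654
Index = 1911 / 1654 × 100 = 115.5381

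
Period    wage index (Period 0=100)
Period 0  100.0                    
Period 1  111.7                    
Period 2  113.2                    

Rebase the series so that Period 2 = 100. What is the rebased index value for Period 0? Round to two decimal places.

88.34

Rebased(Period 0) = 100.0 / 113.2 × 100 = 88.3392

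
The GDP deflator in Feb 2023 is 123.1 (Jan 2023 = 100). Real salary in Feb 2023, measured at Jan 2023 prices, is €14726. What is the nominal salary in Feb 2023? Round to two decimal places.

Nominal = Real × (Index/100) = 14726 × (123.1/100)
        = 14726 × 1.231 = 18127.7060

18127.71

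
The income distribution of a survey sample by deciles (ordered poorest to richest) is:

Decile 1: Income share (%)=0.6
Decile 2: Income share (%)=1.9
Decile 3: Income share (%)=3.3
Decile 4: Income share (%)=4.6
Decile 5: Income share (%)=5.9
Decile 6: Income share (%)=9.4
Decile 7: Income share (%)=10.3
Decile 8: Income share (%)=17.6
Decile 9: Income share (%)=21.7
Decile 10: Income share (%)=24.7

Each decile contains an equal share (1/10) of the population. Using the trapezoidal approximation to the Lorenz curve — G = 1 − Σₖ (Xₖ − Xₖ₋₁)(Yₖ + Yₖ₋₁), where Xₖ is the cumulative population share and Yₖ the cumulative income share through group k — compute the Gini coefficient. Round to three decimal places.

0.448

Cumulative income shares Yₖ: 0.0060, 0.0250, 0.0580, 0.1040, 0.1630, 0.2570, 0.3600, 0.5360, 0.7530, 1.0000
Σ (Xₖ−Xₖ₋₁)(Yₖ+Yₖ₋₁) = (1/10)(0.0060+0.0000) + (1/10)(0.0250+0.0060) + (1/10)(0.0580+0.0250) + (1/10)(0.1040+0.0580) + (1/10)(0.1630+0.1040) + (1/10)(0.2570+0.1630) + (1/10)(0.3600+0.2570) + (1/10)(0.5360+0.3600) + (1/10)(0.7530+0.5360) + (1/10)(1.0000+0.7530)
  = 0.0006 + 0.0031 + 0.0083 + 0.0162 + 0.0267 + 0.0420 + 0.0617 + 0.0896 + 0.1289 + 0.1753 = 0.5524
G = 1 − 0.5524 = 0.4476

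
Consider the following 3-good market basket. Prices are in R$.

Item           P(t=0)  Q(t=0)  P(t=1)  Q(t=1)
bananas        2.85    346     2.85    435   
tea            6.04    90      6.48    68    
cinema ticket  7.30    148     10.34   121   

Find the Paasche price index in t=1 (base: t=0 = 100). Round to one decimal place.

Paasche price index uses current-period quantities as weights.
ΣP(t=1)·Q(t=1) = 2.85×435 + 6.48×68 + 10.34×121 = 1239.75 + 440.64 + 1251.14 = 2931.53
ΣP(t=0)·Q(t=1) = 2.85×435 + 6.04×68 + 7.30×121 = 1239.75 + 410.72 + 883.3 = 2533.77
Index = 2931.53 / 2533.77 × 100 = 115.6983

115.7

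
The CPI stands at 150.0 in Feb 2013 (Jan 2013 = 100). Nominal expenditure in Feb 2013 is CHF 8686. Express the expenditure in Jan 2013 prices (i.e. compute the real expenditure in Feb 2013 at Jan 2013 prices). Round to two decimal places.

5790.67

Real = Nominal ÷ (Index/100) = 8686 ÷ (150.0/100)
     = 8686 ÷ 1.500 = 5790.6667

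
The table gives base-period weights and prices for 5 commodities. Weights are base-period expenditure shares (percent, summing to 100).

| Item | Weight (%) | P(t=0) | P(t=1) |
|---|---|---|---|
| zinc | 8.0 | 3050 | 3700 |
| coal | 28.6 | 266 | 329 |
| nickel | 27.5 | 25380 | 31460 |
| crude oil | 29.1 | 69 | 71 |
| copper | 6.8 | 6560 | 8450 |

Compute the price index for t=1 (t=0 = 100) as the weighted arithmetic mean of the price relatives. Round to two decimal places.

117.87

zinc: 8.0 × (3700/3050) = 8.0 × 1.213115 = 9.7049
coal: 28.6 × (329/266) = 28.6 × 1.236842 = 35.3737
nickel: 27.5 × (31460/25380) = 27.5 × 1.239559 = 34.0879
crude oil: 29.1 × (71/69) = 29.1 × 1.028986 = 29.9435
copper: 6.8 × (8450/6560) = 6.8 × 1.288110 = 8.7591
Index = Σ wᵢ·(p₁ᵢ/p₀ᵢ) = 9.7049 + 35.3737 + 34.0879 + 29.9435 + 8.7591 = 117.8691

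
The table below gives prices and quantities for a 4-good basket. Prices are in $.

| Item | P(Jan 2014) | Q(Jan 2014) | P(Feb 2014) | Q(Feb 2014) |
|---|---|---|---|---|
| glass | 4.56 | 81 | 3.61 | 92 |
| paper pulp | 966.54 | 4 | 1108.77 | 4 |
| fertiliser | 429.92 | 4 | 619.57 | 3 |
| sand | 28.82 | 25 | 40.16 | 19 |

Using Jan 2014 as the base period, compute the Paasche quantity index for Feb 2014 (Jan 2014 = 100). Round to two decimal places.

90.00

Paasche quantity index uses current-period prices as weights.
ΣP(Feb 2014)·Q(Feb 2014) = 3.61×92 + 1108.77×4 + 619.57×3 + 40.16×19 = 332.12 + 4435.08 + 1858.71 + 763.04 = 7388.95
ΣP(Feb 2014)·Q(Jan 2014) = 3.61×81 + 1108.77×4 + 619.57×4 + 40.16×25 = 292.41 + 4435.08 + 2478.28 + 1004 = 8209.77
Index = 7388.95 / 8209.77 × 100 = 90.0019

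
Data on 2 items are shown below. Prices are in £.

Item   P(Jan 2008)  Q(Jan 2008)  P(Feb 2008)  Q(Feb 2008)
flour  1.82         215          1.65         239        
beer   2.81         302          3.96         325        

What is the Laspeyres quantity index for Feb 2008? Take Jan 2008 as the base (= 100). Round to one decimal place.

108.7

Laspeyres quantity index uses base-period prices as weights.
ΣP(Jan 2008)·Q(Feb 2008) = 1.82×239 + 2.81×325 = 434.98 + 913.25 = 1348.23
ΣP(Jan 2008)·Q(Jan 2008) = 1.82×215 + 2.81×302 = 391.3 + 848.62 = 1239.92
Index = 1348.23 / 1239.92 × 100 = 108.7352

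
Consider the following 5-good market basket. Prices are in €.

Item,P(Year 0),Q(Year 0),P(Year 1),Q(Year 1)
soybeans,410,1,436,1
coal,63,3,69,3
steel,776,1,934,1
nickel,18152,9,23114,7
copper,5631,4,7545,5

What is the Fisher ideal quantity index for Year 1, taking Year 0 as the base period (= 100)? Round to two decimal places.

83.74

Laspeyres component (base-period weights):
ΣP(Year 0)Q(Year 1) = 410×1 + 63×3 + 776×1 + 18152×7 + 5631×5 = 410 + 189 + 776 + 127064 + 28155 = 156594
ΣP(Year 0)Q(Year 0) = 410×1 + 63×3 + 776×1 + 18152×9 + 5631×4 = 410 + 189 + 776 + 163368 + 22524 = 187267
L = 156594 / 187267 × 100 = 83.6207
Paasche component (current-period weights):
ΣP(Year 1)Q(Year 1) = 436×1 + 69×3 + 934×1 + 23114×7 + 7545×5 = 436 + 207 + 934 + 161798 + 37725 = 201100
ΣP(Year 1)Q(Year 0) = 436×1 + 69×3 + 934×1 + 23114×9 + 7545×4 = 436 + 207 + 934 + 208026 + 30180 = 239783
P = 201100 / 239783 × 100 = 83.8675
Fisher = √(L × P) = √(83.6207 × 83.8675) = 83.7440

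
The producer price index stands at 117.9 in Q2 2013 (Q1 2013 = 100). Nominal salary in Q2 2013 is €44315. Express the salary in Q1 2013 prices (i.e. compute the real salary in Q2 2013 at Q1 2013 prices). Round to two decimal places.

37586.94

Real = Nominal ÷ (Index/100) = 44315 ÷ (117.9/100)
     = 44315 ÷ 1.179 = 37586.9381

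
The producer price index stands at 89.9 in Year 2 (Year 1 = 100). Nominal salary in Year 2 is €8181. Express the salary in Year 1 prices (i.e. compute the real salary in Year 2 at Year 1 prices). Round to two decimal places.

Real = Nominal ÷ (Index/100) = 8181 ÷ (89.9/100)
     = 8181 ÷ 0.899 = 9100.1112

9100.11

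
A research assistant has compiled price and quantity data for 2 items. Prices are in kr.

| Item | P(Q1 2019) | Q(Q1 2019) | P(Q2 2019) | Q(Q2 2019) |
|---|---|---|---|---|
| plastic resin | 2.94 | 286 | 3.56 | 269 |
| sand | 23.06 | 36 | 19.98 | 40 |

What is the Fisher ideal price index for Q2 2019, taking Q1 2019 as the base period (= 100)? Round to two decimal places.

103.26

Laspeyres component (base-period weights):
ΣP(Q2 2019)Q(Q1 2019) = 3.56×286 + 19.98×36 = 1018.16 + 719.28 = 1737.44
ΣP(Q1 2019)Q(Q1 2019) = 2.94×286 + 23.06×36 = 840.84 + 830.16 = 1671
L = 1737.44 / 1671 × 100 = 103.9761
Paasche component (current-period weights):
ΣP(Q2 2019)Q(Q2 2019) = 3.56×269 + 19.98×40 = 957.64 + 799.2 = 1756.84
ΣP(Q1 2019)Q(Q2 2019) = 2.94×269 + 23.06×40 = 790.86 + 922.4 = 1713.26
P = 1756.84 / 1713.26 × 100 = 102.5437
Fisher = √(L × P) = √(103.9761 × 102.5437) = 103.2574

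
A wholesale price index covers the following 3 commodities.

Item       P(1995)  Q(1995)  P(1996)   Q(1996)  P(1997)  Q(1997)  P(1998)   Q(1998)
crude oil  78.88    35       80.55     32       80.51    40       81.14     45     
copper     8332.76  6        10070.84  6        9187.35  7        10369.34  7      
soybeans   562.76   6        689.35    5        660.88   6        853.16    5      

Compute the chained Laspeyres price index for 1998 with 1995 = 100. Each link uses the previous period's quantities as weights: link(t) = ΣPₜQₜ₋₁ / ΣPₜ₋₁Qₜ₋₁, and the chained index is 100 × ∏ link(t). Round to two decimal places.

Link 1995→1996:
ΣP(1996)Q(1995) = 80.55×35 + 10070.84×6 + 689.35×6 = 2819.25 + 60425.04 + 4136.1 = 67380.39
ΣP(1995)Q(1995) = 78.88×35 + 8332.76×6 + 562.76×6 = 2760.8 + 49996.56 + 3376.56 = 56133.92
link = 67380.39/56133.92 = 1.200351
Link 1996→1997:
ΣP(1997)Q(1996) = 80.51×32 + 9187.35×6 + 660.88×5 = 2576.32 + 55124.1 + 3304.4 = 61004.82
ΣP(1996)Q(1996) = 80.55×32 + 10070.84×6 + 689.35×5 = 2577.6 + 60425.04 + 3446.75 = 66449.39
link = 61004.82/66449.39 = 0.918064
Link 1997→1998:
ΣP(1998)Q(1997) = 81.14×40 + 10369.34×7 + 853.16×6 = 3245.6 + 72585.38 + 5118.96 = 80949.94
ΣP(1997)Q(1997) = 80.51×40 + 9187.35×7 + 660.88×6 = 3220.4 + 64311.45 + 3965.28 = 71497.13
link = 80949.94/71497.13 = 1.132212
Chained index = 100 × 1.200351 × 0.918064 × 1.132212 = 124.7697

124.77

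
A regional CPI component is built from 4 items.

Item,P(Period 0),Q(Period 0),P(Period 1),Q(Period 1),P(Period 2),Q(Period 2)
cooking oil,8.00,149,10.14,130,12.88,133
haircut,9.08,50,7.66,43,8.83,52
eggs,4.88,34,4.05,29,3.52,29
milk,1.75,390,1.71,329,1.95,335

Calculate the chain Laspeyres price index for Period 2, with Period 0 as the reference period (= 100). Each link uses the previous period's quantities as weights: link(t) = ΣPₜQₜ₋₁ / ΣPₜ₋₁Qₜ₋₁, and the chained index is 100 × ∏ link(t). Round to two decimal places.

130.03

Link Period 0→Period 1:
ΣP(Period 1)Q(Period 0) = 10.14×149 + 7.66×50 + 4.05×34 + 1.71×390 = 1510.86 + 383 + 137.7 + 666.9 = 2698.46
ΣP(Period 0)Q(Period 0) = 8.00×149 + 9.08×50 + 4.88×34 + 1.75×390 = 1192 + 454 + 165.92 + 682.5 = 2494.42
link = 2698.46/2494.42 = 1.081799
Link Period 1→Period 2:
ΣP(Period 2)Q(Period 1) = 12.88×130 + 8.83×43 + 3.52×29 + 1.95×329 = 1674.4 + 379.69 + 102.08 + 641.55 = 2797.72
ΣP(Period 1)Q(Period 1) = 10.14×130 + 7.66×43 + 4.05×29 + 1.71×329 = 1318.2 + 329.38 + 117.45 + 562.59 = 2327.62
link = 2797.72/2327.62 = 1.201966
Chained index = 100 × 1.081799 × 1.201966 = 130.0285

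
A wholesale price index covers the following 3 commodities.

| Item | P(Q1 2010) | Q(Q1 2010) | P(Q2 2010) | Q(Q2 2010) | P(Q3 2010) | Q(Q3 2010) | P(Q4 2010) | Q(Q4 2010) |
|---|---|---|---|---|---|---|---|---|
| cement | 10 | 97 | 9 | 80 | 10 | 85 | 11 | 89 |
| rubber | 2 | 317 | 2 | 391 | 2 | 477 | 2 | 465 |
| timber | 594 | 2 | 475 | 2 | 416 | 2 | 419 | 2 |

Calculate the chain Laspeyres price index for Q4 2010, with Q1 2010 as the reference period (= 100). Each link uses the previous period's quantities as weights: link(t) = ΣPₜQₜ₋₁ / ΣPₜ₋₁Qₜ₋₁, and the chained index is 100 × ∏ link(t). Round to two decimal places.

Link Q1 2010→Q2 2010:
ΣP(Q2 2010)Q(Q1 2010) = 9×97 + 2×317 + 475×2 = 873 + 634 + 950 = 2457
ΣP(Q1 2010)Q(Q1 2010) = 10×97 + 2×317 + 594×2 = 970 + 634 + 1188 = 2792
link = 2457/2792 = 0.880014
Link Q2 2010→Q3 2010:
ΣP(Q3 2010)Q(Q2 2010) = 10×80 + 2×391 + 416×2 = 800 + 782 + 832 = 2414
ΣP(Q2 2010)Q(Q2 2010) = 9×80 + 2×391 + 475×2 = 720 + 782 + 950 = 2452
link = 2414/2452 = 0.984502
Link Q3 2010→Q4 2010:
ΣP(Q4 2010)Q(Q3 2010) = 11×85 + 2×477 + 419×2 = 935 + 954 + 838 = 2727
ΣP(Q3 2010)Q(Q3 2010) = 10×85 + 2×477 + 416×2 = 850 + 954 + 832 = 2636
link = 2727/2636 = 1.034522
Chained index = 100 × 0.880014 × 0.984502 × 1.034522 = 89.6285

89.63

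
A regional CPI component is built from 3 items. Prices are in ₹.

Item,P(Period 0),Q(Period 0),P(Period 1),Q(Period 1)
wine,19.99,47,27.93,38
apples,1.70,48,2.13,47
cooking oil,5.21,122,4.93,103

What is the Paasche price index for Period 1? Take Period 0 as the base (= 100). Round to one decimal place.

121.3

Paasche price index uses current-period quantities as weights.
ΣP(Period 1)·Q(Period 1) = 27.93×38 + 2.13×47 + 4.93×103 = 1061.34 + 100.11 + 507.79 = 1669.24
ΣP(Period 0)·Q(Period 1) = 19.99×38 + 1.70×47 + 5.21×103 = 759.62 + 79.9 + 536.63 = 1376.15
Index = 1669.24 / 1376.15 × 100 = 121.2978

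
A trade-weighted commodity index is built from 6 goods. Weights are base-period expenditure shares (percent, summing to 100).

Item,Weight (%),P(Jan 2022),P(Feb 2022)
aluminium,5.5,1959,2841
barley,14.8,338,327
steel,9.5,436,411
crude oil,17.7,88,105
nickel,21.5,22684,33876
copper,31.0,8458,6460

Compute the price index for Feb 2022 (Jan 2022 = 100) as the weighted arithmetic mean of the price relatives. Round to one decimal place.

108.2

aluminium: 5.5 × (2841/1959) = 5.5 × 1.450230 = 7.9763
barley: 14.8 × (327/338) = 14.8 × 0.967456 = 14.3183
steel: 9.5 × (411/436) = 9.5 × 0.942661 = 8.9553
crude oil: 17.7 × (105/88) = 17.7 × 1.193182 = 21.1193
nickel: 21.5 × (33876/22684) = 21.5 × 1.493387 = 32.1078
copper: 31.0 × (6460/8458) = 31.0 × 0.763774 = 23.6770
Index = Σ wᵢ·(p₁ᵢ/p₀ᵢ) = 7.9763 + 14.3183 + 8.9553 + 21.1193 + 32.1078 + 23.6770 = 108.1540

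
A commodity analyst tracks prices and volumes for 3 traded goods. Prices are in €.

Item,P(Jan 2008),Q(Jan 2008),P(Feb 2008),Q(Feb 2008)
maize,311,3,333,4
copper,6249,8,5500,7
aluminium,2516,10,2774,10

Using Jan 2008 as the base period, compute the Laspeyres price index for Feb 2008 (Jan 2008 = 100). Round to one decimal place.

95.6

Laspeyres price index uses base-period quantities as weights.
ΣP(Feb 2008)·Q(Jan 2008) = 333×3 + 5500×8 + 2774×10 = 999 + 44000 + 27740 = 72739
ΣP(Jan 2008)·Q(Jan 2008) = 311×3 + 6249×8 + 2516×10 = 933 + 49992 + 25160 = 76085
Index = 72739 / 76085 × 100 = 95.6023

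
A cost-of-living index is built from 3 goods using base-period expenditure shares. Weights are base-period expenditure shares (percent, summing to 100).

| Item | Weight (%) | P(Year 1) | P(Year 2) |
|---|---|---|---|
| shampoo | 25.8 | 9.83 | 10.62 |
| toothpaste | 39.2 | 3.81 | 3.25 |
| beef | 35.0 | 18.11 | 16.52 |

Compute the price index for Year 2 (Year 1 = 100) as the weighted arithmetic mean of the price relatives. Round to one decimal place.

93.2

shampoo: 25.8 × (10.62/9.83) = 25.8 × 1.080366 = 27.8734
toothpaste: 39.2 × (3.25/3.81) = 39.2 × 0.853018 = 33.4383
beef: 35.0 × (16.52/18.11) = 35.0 × 0.912203 = 31.9271
Index = Σ wᵢ·(p₁ᵢ/p₀ᵢ) = 27.8734 + 33.4383 + 31.9271 = 93.2389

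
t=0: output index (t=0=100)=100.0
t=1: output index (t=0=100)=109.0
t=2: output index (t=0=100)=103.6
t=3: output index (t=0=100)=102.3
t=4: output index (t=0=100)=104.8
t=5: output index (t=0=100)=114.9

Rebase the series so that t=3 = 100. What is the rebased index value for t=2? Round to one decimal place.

Rebased(t=2) = 103.6 / 102.3 × 100 = 101.2708

101.3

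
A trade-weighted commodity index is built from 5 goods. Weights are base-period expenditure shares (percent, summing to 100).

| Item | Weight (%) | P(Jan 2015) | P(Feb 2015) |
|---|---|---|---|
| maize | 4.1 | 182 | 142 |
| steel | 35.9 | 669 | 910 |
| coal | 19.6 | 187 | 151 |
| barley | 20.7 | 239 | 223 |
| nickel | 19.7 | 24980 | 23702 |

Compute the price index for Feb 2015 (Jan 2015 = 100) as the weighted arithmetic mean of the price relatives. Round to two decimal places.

105.86

maize: 4.1 × (142/182) = 4.1 × 0.780220 = 3.1989
steel: 35.9 × (910/669) = 35.9 × 1.360239 = 48.8326
coal: 19.6 × (151/187) = 19.6 × 0.807487 = 15.8267
barley: 20.7 × (223/239) = 20.7 × 0.933054 = 19.3142
nickel: 19.7 × (23702/24980) = 19.7 × 0.948839 = 18.6921
Index = Σ wᵢ·(p₁ᵢ/p₀ᵢ) = 3.1989 + 48.8326 + 15.8267 + 19.3142 + 18.6921 = 105.8646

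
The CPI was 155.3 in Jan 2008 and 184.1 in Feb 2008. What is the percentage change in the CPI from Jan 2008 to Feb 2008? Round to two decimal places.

Change = (184.1 − 155.3) / 155.3 × 100
       = 28.8 / 155.3 × 100 = 18.5448%

18.54%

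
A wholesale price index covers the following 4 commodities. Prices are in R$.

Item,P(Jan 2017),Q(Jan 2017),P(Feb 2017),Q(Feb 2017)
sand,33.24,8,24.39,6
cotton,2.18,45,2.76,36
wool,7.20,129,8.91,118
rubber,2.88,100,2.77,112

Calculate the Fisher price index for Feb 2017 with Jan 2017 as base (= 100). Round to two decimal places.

110.64

Laspeyres component (base-period weights):
ΣP(Feb 2017)Q(Jan 2017) = 24.39×8 + 2.76×45 + 8.91×129 + 2.77×100 = 195.12 + 124.2 + 1149.39 + 277 = 1745.71
ΣP(Jan 2017)Q(Jan 2017) = 33.24×8 + 2.18×45 + 7.20×129 + 2.88×100 = 265.92 + 98.1 + 928.8 + 288 = 1580.82
L = 1745.71 / 1580.82 × 100 = 110.4307
Paasche component (current-period weights):
ΣP(Feb 2017)Q(Feb 2017) = 24.39×6 + 2.76×36 + 8.91×118 + 2.77×112 = 146.34 + 99.36 + 1051.38 + 310.24 = 1607.32
ΣP(Jan 2017)Q(Feb 2017) = 33.24×6 + 2.18×36 + 7.20×118 + 2.88×112 = 199.44 + 78.48 + 849.6 + 322.56 = 1450.08
P = 1607.32 / 1450.08 × 100 = 110.8435
Fisher = √(L × P) = √(110.4307 × 110.8435) = 110.6369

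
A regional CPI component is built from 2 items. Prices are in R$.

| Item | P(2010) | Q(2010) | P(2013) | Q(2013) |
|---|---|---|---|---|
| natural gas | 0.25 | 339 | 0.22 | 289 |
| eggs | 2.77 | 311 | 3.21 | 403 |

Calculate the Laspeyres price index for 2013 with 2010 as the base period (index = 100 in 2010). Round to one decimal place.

113.4

Laspeyres price index uses base-period quantities as weights.
ΣP(2013)·Q(2010) = 0.22×339 + 3.21×311 = 74.58 + 998.31 = 1072.89
ΣP(2010)·Q(2010) = 0.25×339 + 2.77×311 = 84.75 + 861.47 = 946.22
Index = 1072.89 / 946.22 × 100 = 113.3870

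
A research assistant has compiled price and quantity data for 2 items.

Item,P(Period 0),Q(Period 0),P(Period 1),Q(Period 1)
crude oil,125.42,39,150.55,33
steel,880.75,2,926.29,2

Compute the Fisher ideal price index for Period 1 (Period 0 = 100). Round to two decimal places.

115.85

Laspeyres component (base-period weights):
ΣP(Period 1)Q(Period 0) = 150.55×39 + 926.29×2 = 5871.45 + 1852.58 = 7724.03
ΣP(Period 0)Q(Period 0) = 125.42×39 + 880.75×2 = 4891.38 + 1761.5 = 6652.88
L = 7724.03 / 6652.88 × 100 = 116.1005
Paasche component (current-period weights):
ΣP(Period 1)Q(Period 1) = 150.55×33 + 926.29×2 = 4968.15 + 1852.58 = 6820.73
ΣP(Period 0)Q(Period 1) = 125.42×33 + 880.75×2 = 4138.86 + 1761.5 = 5900.36
P = 6820.73 / 5900.36 × 100 = 115.5985
Fisher = √(L × P) = √(116.1005 × 115.5985) = 115.8493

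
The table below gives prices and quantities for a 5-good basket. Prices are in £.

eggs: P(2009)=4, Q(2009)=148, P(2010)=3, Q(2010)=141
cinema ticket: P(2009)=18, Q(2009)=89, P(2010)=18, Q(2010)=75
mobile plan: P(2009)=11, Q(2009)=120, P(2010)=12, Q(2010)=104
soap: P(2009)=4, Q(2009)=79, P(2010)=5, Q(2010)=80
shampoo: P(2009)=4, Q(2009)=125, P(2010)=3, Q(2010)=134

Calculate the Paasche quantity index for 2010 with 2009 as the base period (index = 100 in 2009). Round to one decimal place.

Paasche quantity index uses current-period prices as weights.
ΣP(2010)·Q(2010) = 3×141 + 18×75 + 12×104 + 5×80 + 3×134 = 423 + 1350 + 1248 + 400 + 402 = 3823
ΣP(2010)·Q(2009) = 3×148 + 18×89 + 12×120 + 5×79 + 3×125 = 444 + 1602 + 1440 + 395 + 375 = 4256
Index = 3823 / 4256 × 100 = 89.8261

89.8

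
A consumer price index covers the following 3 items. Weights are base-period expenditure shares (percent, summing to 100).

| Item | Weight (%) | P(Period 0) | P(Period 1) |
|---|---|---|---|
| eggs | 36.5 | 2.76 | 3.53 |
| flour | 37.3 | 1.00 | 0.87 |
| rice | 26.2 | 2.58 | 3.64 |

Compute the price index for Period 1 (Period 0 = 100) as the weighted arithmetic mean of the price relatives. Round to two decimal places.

116.10

eggs: 36.5 × (3.53/2.76) = 36.5 × 1.278986 = 46.6830
flour: 37.3 × (0.87/1.00) = 37.3 × 0.870000 = 32.4510
rice: 26.2 × (3.64/2.58) = 26.2 × 1.410853 = 36.9643
Index = Σ wᵢ·(p₁ᵢ/p₀ᵢ) = 46.6830 + 32.4510 + 36.9643 = 116.0983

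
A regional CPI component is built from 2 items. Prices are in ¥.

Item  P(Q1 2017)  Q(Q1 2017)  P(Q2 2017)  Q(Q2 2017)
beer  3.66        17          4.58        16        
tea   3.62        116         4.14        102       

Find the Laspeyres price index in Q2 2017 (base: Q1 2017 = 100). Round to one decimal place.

Laspeyres price index uses base-period quantities as weights.
ΣP(Q2 2017)·Q(Q1 2017) = 4.58×17 + 4.14×116 = 77.86 + 480.24 = 558.1
ΣP(Q1 2017)·Q(Q1 2017) = 3.66×17 + 3.62×116 = 62.22 + 419.92 = 482.14
Index = 558.1 / 482.14 × 100 = 115.7548

115.8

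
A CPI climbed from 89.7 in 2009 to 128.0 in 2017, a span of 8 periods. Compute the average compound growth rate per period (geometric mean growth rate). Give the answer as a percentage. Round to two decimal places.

4.54%

Growth factor = (128.0/89.7)^(1/8) = (1.426979)^(1/8) = 1.045447
Growth rate = 1.045447 − 1 = 0.045447 = 4.5447%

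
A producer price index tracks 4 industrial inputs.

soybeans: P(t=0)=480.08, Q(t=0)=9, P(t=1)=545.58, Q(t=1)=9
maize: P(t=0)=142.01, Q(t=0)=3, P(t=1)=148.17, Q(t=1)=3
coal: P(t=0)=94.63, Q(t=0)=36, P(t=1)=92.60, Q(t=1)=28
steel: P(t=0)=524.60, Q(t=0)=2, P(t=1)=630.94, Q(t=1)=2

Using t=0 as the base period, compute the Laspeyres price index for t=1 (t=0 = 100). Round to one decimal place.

108.1

Laspeyres price index uses base-period quantities as weights.
ΣP(t=1)·Q(t=0) = 545.58×9 + 148.17×3 + 92.60×36 + 630.94×2 = 4910.22 + 444.51 + 3333.6 + 1261.88 = 9950.21
ΣP(t=0)·Q(t=0) = 480.08×9 + 142.01×3 + 94.63×36 + 524.60×2 = 4320.72 + 426.03 + 3406.68 + 1049.2 = 9202.63
Index = 9950.21 / 9202.63 × 100 = 108.1235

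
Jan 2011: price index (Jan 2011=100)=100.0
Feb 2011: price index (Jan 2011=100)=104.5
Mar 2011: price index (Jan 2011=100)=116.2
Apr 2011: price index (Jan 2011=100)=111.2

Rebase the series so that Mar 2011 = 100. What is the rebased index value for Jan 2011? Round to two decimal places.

86.06

Rebased(Jan 2011) = 100.0 / 116.2 × 100 = 86.0585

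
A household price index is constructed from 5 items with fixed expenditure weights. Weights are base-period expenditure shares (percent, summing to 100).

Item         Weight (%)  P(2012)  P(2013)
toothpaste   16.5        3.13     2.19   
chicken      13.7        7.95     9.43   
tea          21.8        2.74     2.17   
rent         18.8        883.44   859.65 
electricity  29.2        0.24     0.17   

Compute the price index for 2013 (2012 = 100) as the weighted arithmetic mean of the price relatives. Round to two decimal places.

toothpaste: 16.5 × (2.19/3.13) = 16.5 × 0.699681 = 11.5447
chicken: 13.7 × (9.43/7.95) = 13.7 × 1.186164 = 16.2504
tea: 21.8 × (2.17/2.74) = 21.8 × 0.791971 = 17.2650
rent: 18.8 × (859.65/883.44) = 18.8 × 0.973071 = 18.2937
electricity: 29.2 × (0.17/0.24) = 29.2 × 0.708333 = 20.6833
Index = Σ wᵢ·(p₁ᵢ/p₀ᵢ) = 11.5447 + 16.2504 + 17.2650 + 18.2937 + 20.6833 = 84.0372

84.04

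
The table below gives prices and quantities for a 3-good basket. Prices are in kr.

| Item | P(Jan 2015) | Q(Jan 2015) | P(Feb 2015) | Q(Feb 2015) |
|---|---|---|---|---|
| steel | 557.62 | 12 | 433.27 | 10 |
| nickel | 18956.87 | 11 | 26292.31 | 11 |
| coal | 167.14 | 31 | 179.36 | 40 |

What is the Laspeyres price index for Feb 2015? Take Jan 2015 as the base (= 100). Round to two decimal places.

Laspeyres price index uses base-period quantities as weights.
ΣP(Feb 2015)·Q(Jan 2015) = 433.27×12 + 26292.31×11 + 179.36×31 = 5199.24 + 289215.41 + 5560.16 = 299974.81
ΣP(Jan 2015)·Q(Jan 2015) = 557.62×12 + 18956.87×11 + 167.14×31 = 6691.44 + 208525.57 + 5181.34 = 220398.35
Index = 299974.81 / 220398.35 × 100 = 136.1057

136.11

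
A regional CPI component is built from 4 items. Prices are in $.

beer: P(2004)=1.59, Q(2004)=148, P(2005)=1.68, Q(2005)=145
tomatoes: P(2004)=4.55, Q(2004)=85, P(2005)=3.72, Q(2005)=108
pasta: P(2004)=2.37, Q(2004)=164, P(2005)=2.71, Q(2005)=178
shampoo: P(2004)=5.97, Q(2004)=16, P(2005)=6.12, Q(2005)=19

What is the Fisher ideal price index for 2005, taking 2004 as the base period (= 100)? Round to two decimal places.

Laspeyres component (base-period weights):
ΣP(2005)Q(2004) = 1.68×148 + 3.72×85 + 2.71×164 + 6.12×16 = 248.64 + 316.2 + 444.44 + 97.92 = 1107.2
ΣP(2004)Q(2004) = 1.59×148 + 4.55×85 + 2.37×164 + 5.97×16 = 235.32 + 386.75 + 388.68 + 95.52 = 1106.27
L = 1107.2 / 1106.27 × 100 = 100.0841
Paasche component (current-period weights):
ΣP(2005)Q(2005) = 1.68×145 + 3.72×108 + 2.71×178 + 6.12×19 = 243.6 + 401.76 + 482.38 + 116.28 = 1244.02
ΣP(2004)Q(2005) = 1.59×145 + 4.55×108 + 2.37×178 + 5.97×19 = 230.55 + 491.4 + 421.86 + 113.43 = 1257.24
P = 1244.02 / 1257.24 × 100 = 98.9485
Fisher = √(L × P) = √(100.0841 × 98.9485) = 99.5147

99.51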